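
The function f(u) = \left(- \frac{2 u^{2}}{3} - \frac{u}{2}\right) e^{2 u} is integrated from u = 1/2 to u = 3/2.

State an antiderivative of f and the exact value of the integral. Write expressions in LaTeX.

Antiderivative: F(u) = \frac{\left(- 8 u^{2} + 2 u - 1\right) e^{2 u}}{24}; value = - \frac{2 e^{3}}{3} + \frac{e}{12}

f has the shape v'r + vr' for v = - \frac{u^{2}}{3} + \frac{u}{12} - \frac{1}{24} and r = e^{2 u} — it is the derivative of the product v*r.
F(u) = \frac{\left(- 8 u^{2} + 2 u - 1\right) e^{2 u}}{24} is an antiderivative of f.
Check: d/du[\frac{\left(- 8 u^{2} + 2 u - 1\right) e^{2 u}}{24}] = - \frac{2 u^{2} e^{2 u}}{3} - \frac{u e^{2 u}}{2}, which equals f(u).
F(3/2) = - \frac{2 e^{3}}{3}; F(1/2) = - \frac{e}{12}.
Integral = F(3/2) - F(1/2) = - \frac{2 e^{3}}{3} + \frac{e}{12}.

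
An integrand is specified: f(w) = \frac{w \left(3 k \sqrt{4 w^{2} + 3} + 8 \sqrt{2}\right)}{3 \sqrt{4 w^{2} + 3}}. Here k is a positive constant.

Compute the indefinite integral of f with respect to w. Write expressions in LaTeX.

For F(w) to be correct the identity F'(w) - f(w) = 0 must hold.
Check: d/dw[\frac{\sqrt{2} \left(3 \sqrt{2} k w^{2} + 8 \sqrt{4 w^{2} + 3}\right)}{12}] = \frac{3 k w \sqrt{4 w^{2} + 3} + 8 \sqrt{2} w}{3 \sqrt{4 w^{2} + 3}}, which equals f(w).

F(w) = \frac{\sqrt{2} \left(3 \sqrt{2} k w^{2} + 8 \sqrt{4 w^{2} + 3}\right)}{12} + C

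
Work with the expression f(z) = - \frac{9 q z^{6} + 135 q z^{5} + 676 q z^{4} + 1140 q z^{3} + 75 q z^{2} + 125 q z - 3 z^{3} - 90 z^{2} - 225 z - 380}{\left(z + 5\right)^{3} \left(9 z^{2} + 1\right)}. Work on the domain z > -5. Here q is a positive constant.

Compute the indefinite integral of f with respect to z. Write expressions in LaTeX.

A first test for any F(z): its z-derivative must equal f(z) identically.
Check: d/dz[- \frac{q z^{2}}{2} + \operatorname{atan}{\left(3 z \right)} - \frac{5}{2 z^{2} + 20 z + 50}] = \frac{- 9 q z^{6} - 135 q z^{5} - 676 q z^{4} - 1140 q z^{3} - 75 q z^{2} - 125 q z + 3 z^{3} + 90 z^{2} + 225 z + 380}{9 z^{5} + 135 z^{4} + 676 z^{3} + 1140 z^{2} + 75 z + 125}, which equals f(z).

F(z) = - \frac{q z^{2}}{2} + \operatorname{atan}{\left(3 z \right)} - \frac{5}{2 z^{2} + 20 z + 50} + C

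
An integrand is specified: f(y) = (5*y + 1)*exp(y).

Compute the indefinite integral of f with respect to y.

f has the shape u'v + uv' for u = 5*y - 4 and v = exp(y) — it is the derivative of the product u*v.
Check: d/dy[5*y*exp(y) - 4*exp(y)] = 5*y*exp(y) + exp(y), which equals f(y).

F(y) = 5*y*exp(y) - 4*exp(y) + C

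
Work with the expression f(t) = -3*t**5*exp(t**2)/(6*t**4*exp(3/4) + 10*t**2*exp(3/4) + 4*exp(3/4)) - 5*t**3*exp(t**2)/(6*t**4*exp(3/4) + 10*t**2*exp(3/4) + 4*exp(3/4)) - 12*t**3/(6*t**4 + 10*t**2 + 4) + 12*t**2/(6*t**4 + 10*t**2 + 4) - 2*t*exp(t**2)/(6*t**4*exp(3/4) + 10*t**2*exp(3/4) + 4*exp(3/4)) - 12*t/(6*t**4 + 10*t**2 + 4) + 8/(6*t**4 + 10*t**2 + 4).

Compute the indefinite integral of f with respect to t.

F(t) = -exp(t**2 - 3/4)/4 - log(2*t**2 + 4/3) + 2*atan(t) + C

The integrand splits into summands that can be handled one at a time.
Check: d/dt[-exp(t**2 - 3/4)/4 - log(2*t**2 + 4/3) + 2*atan(t)] = (-3*t**5*exp(-3/4)*exp(t**2) - 5*t**3*exp(-3/4)*exp(t**2) - 12*t**3 + 12*t**2 - 2*t*exp(-3/4)*exp(t**2) - 12*t + 8)/(6*t**4 + 10*t**2 + 4), which equals f(t).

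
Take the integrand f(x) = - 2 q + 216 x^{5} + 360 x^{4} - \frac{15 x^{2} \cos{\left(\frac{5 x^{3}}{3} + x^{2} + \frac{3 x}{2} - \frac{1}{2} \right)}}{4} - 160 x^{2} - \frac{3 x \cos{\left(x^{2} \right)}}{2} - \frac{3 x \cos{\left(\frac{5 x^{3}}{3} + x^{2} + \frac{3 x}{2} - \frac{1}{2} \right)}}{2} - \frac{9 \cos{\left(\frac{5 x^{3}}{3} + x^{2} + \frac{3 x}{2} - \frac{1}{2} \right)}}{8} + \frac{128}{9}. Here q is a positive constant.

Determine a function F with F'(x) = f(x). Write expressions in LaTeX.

Integrate term by term and add the pieces.
Check: d/dx[\frac{- 648 q x + 11664 x^{6} + 23328 x^{5} - 17280 x^{3} + 4608 x - 243 \sin{\left(x^{2} \right)} - 243 \sin{\left(\frac{5 x^{3}}{3} + x^{2} + \frac{3 x}{2} - \frac{1}{2} \right)} - 1024}{324}] = - 2 q + 216 x^{5} + 360 x^{4} - \frac{15 x^{2} \cos{\left(\frac{5 x^{3}}{3} + x^{2} + \frac{3 x}{2} - \frac{1}{2} \right)}}{4} - 160 x^{2} - \frac{3 x \cos{\left(x^{2} \right)}}{2} - \frac{3 x \cos{\left(\frac{5 x^{3}}{3} + x^{2} + \frac{3 x}{2} - \frac{1}{2} \right)}}{2} - \frac{9 \cos{\left(\frac{5 x^{3}}{3} + x^{2} + \frac{3 x}{2} - \frac{1}{2} \right)}}{8} + \frac{128}{9} = f(x).

An antiderivative is F(x) = \frac{- 648 q x + 11664 x^{6} + 23328 x^{5} - 17280 x^{3} + 4608 x - 243 \sin{\left(x^{2} \right)} - 243 \sin{\left(\frac{5 x^{3}}{3} + x^{2} + \frac{3 x}{2} - \frac{1}{2} \right)} - 1024}{324}.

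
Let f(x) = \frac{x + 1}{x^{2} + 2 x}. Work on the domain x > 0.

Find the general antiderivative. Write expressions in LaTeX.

The denominator factors as x \left(x + 2\right); partial fractions split f into directly integrable pieces: \frac{1}{2 \left(x + 2\right)} + \frac{1}{2 x}.
Check: d/dx[\frac{\log{\left(x^{2} + 2 x \right)}}{2}] = \frac{x + 1}{x^{2} + 2 x} = f(x).

F(x) = \frac{\log{\left(x^{2} + 2 x \right)}}{2} + C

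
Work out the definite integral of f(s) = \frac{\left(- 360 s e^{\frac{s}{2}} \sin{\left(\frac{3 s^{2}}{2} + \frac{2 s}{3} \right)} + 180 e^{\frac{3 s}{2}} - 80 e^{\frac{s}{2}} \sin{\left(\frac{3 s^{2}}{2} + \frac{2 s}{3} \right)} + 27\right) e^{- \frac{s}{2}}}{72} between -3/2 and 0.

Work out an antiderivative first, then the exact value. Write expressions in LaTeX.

A first test for any F(s): its s-derivative must equal f(s) identically.
F(s) = \frac{5 e^{s}}{2} + \frac{5 \cos{\left(\frac{3 s^{2}}{2} + \frac{2 s}{3} \right)}}{3} - \frac{3 e^{- \frac{s}{2}}}{4} is an antiderivative of f.
Check: d/ds[\frac{5 e^{s}}{2} + \frac{5 \cos{\left(\frac{3 s^{2}}{2} + \frac{2 s}{3} \right)}}{3} - \frac{3 e^{- \frac{s}{2}}}{4}] = \frac{\left(- 360 s e^{\frac{s}{2}} \sin{\left(\frac{3 s^{2}}{2} + \frac{2 s}{3} \right)} + 180 e^{\frac{3 s}{2}} - 80 e^{\frac{s}{2}} \sin{\left(\frac{3 s^{2}}{2} + \frac{2 s}{3} \right)} + 27\right) e^{- \frac{s}{2}}}{72} = f(s).
F(0) = \frac{41}{12}; F(-3/2) = - \frac{3 e^{\frac{3}{4}}}{4} + \frac{5 \cos{\left(\frac{19}{8} \right)}}{3} + \frac{5}{2 e^{\frac{3}{2}}}.
Integral = F(0) - F(-3/2) = - \frac{5}{2 e^{\frac{3}{2}}} - \frac{5 \cos{\left(\frac{19}{8} \right)}}{3} + \frac{3 e^{\frac{3}{4}}}{4} + \frac{41}{12}.

Antiderivative: F(s) = \frac{5 e^{s}}{2} + \frac{5 \cos{\left(\frac{3 s^{2}}{2} + \frac{2 s}{3} \right)}}{3} - \frac{3 e^{- \frac{s}{2}}}{4}; value = - \frac{5}{2 e^{\frac{3}{2}}} - \frac{5 \cos{\left(\frac{19}{8} \right)}}{3} + \frac{3 e^{\frac{3}{4}}}{4} + \frac{41}{12}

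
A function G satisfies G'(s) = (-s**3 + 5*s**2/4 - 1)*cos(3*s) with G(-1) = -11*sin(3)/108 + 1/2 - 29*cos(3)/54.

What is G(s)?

Check a candidate G(s) by differentiating: d/ds[G] must match the given G'(s).
A general antiderivative is -s**3*sin(3*s)/3 + 5*s**2*sin(3*s)/12 - s**2*cos(3*s)/3 + 2*s*sin(3*s)/9 + 5*s*cos(3*s)/18 - 23*sin(3*s)/54 + 2*cos(3*s)/27 + C.
The condition gives C = -11*sin(3)/108 + 1/2 - 29*cos(3)/54 - (-11*sin(3)/108 - 29*cos(3)/54) = 1/2.
So G(s) = -s**3*sin(3*s)/3 + 5*s**2*sin(3*s)/12 - s**2*cos(3*s)/3 + 2*s*sin(3*s)/9 + 5*s*cos(3*s)/18 - 23*sin(3*s)/54 + 2*cos(3*s)/27 + 1/2.
Check: d/ds[-s**3*sin(3*s)/3 + 5*s**2*sin(3*s)/12 - s**2*cos(3*s)/3 + 2*s*sin(3*s)/9 + 5*s*cos(3*s)/18 - 23*sin(3*s)/54 + 2*cos(3*s)/27 + 1/2] = -s**3*cos(3*s) + 5*s**2*cos(3*s)/4 - cos(3*s), which equals G'(s).

G(s) = -s**3*sin(3*s)/3 + 5*s**2*sin(3*s)/12 - s**2*cos(3*s)/3 + 2*s*sin(3*s)/9 + 5*s*cos(3*s)/18 - 23*sin(3*s)/54 + 2*cos(3*s)/27 + 1/2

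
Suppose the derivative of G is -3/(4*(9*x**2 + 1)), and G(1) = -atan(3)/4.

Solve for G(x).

G(x) = -atan(3*x)/4

Recover the given G'(x) by differentiating a candidate G(x); any mismatch rules it out.
A general antiderivative is -atan(3*x)/4 + C.
The condition gives C = -atan(3)/4 - (-atan(3)/4) = 0.
So G(x) = -atan(3*x)/4.
Check: d/dx[-atan(3*x)/4] = -3/(36*x**2 + 4), which equals G'(x).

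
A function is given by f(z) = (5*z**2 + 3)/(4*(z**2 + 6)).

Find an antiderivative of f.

An antiderivative is F(z) = 5*z/4 - 9*sqrt(6)*atan(sqrt(6)*z/6)/8.

For F(z) to be correct the identity F'(z) - f(z) = 0 must hold.
Check: d/dz[5*z/4 - 9*sqrt(6)*atan(sqrt(6)*z/6)/8] = (5*z**2 + 3)/(4*z**2 + 24), which equals f(z).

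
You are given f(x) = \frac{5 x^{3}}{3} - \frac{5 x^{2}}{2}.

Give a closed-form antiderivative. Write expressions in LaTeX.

Integrate term by term and add the pieces.
Check: d/dx[\frac{5 x^{3} \left(x - 2\right)}{12}] = \frac{5 x^{3}}{3} - \frac{5 x^{2}}{2} = f(x).

An antiderivative is F(x) = \frac{5 x^{3} \left(x - 2\right)}{12}.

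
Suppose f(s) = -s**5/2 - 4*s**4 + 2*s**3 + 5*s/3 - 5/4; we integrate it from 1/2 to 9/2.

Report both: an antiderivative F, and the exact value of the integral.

Antiderivative: F(s) = s*(-5*s**5 - 48*s**4 + 30*s**3 + 50*s - 75)/60; value = -156121/80

Integrate term by term and add the pieces.
F(s) = s*(-5*s**5 - 48*s**4 + 30*s**3 + 50*s - 75)/60 is an antiderivative of f.
Check: d/ds[s*(-5*s**5 - 48*s**4 + 30*s**3 + 50*s - 75)/60] = -s**5/2 - 4*s**4 + 2*s**3 + 5*s/3 - 5/4 = f(s).
F(9/2) = -2498463/1280; F(1/2) = -527/1280.
Integral = F(9/2) - F(1/2) = -156121/80.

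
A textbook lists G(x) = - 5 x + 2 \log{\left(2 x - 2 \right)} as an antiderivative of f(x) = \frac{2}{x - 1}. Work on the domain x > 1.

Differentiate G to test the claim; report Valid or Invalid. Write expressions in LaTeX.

Invalid: d/dx[G] - f = -5, which is not 0.

d/dx[G] = \frac{7 - 5 x}{x - 1}
d/dx[G] - f(x) = -5 != 0.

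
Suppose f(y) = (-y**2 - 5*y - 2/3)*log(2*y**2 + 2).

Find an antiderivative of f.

A first test for any F(y): its y-derivative must equal f(y) identically.
Check: d/dy[-y**3*log(y**2 + 1)/3 - y**3*log(2)/3 + 2*y**3/9 - 5*y**2*log(y**2 + 1)/2 - 5*y**2*log(2)/2 + 5*y**2/2 - 2*y*log(y**2 + 1)/3 - 2*y*log(2)/3 + 2*y/3 - 5*log(y**2 + 1)/2 - 2*atan(y)/3] = -y**2*log(y**2 + 1) - y**2*log(2) - 5*y*log(y**2 + 1) - 5*y*log(2) - 2*log(y**2 + 1)/3 - 2*log(2)/3, which equals f(y).

An antiderivative is F(y) = -y**3*log(y**2 + 1)/3 - y**3*log(2)/3 + 2*y**3/9 - 5*y**2*log(y**2 + 1)/2 - 5*y**2*log(2)/2 + 5*y**2/2 - 2*y*log(y**2 + 1)/3 - 2*y*log(2)/3 + 2*y/3 - 5*log(y**2 + 1)/2 - 2*atan(y)/3.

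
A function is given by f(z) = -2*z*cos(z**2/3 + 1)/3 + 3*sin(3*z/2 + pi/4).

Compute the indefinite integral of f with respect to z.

F(z) = -sin(z**2/3 + 1) - 2*cos(3*z/2 + pi/4) + C

Integrate term by term and add the pieces.
Check: d/dz[-sin(z**2/3 + 1) - 2*cos(3*z/2 + pi/4)] = -2*z*cos(z**2/3 + 1)/3 + 3*sin(3*z/2 + pi/4) = f(z).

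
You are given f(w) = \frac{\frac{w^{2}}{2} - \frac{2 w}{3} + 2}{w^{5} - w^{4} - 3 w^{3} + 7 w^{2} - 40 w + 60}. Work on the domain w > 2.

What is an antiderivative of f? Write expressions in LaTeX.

An antiderivative is F(w) = \frac{- 2912 w \log{\left(w - 2 \right)} + 8262 w \log{\left(w + 3 \right)} - 2675 w \log{\left(w^{2} + 5 \right)} + 2090 \sqrt{5} w \operatorname{atan}{\left(\frac{\sqrt{5} w}{5} \right)} + 5824 \log{\left(w - 2 \right)} - 16524 \log{\left(w + 3 \right)} + 5350 \log{\left(w^{2} + 5 \right)} - 4180 \sqrt{5} \operatorname{atan}{\left(\frac{\sqrt{5} w}{5} \right)} - 20160}{340200 \left(w - 2\right)}.

Factor the denominator (6 \left(w - 2\right)^{2} \left(w + 3\right) \left(w^{2} + 5\right)) and decompose: f = - \frac{107 w - 209}{6804 \left(w^{2} + 5\right)} + \frac{17}{700 \left(w + 3\right)} - \frac{52}{6075 \left(w - 2\right)} + \frac{8}{135 \left(w - 2\right)^{2}}; each piece integrates to a log, atan, or power term.
Check: d/dw[\frac{- 2912 w \log{\left(w - 2 \right)} + 8262 w \log{\left(w + 3 \right)} - 2675 w \log{\left(w^{2} + 5 \right)} + 2090 \sqrt{5} w \operatorname{atan}{\left(\frac{\sqrt{5} w}{5} \right)} + 5824 \log{\left(w - 2 \right)} - 16524 \log{\left(w + 3 \right)} + 5350 \log{\left(w^{2} + 5 \right)} - 4180 \sqrt{5} \operatorname{atan}{\left(\frac{\sqrt{5} w}{5} \right)} - 20160}{340200 \left(w - 2\right)}] = \frac{3 w^{2} - 4 w + 12}{6 w^{5} - 6 w^{4} - 18 w^{3} + 42 w^{2} - 240 w + 360}, which equals f(w).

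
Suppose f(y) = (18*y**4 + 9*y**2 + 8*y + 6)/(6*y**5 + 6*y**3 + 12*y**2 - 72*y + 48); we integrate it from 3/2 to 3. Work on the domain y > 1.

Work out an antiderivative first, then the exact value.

The denominator factors as 6*(y - 1)**2*(y + 2)*(y**2 + 4); partial fractions split f into directly integrable pieces: (911*y + 146)/(600*(y**2 + 4)) + 157/(216*(y + 2)) + 1019/(1350*(y - 1)) + 41/(90*(y - 1)**2).
F(y) = 1019*log(y - 1)/1350 + 157*log(y + 2)/216 + 911*log(y**2 + 4)/1200 + 73*atan(y/2)/600 - 41/(90*y - 90) is an antiderivative of f.
Check: d/dy[1019*log(y - 1)/1350 + 157*log(y + 2)/216 + 911*log(y**2 + 4)/1200 + 73*atan(y/2)/600 - 41/(90*y - 90)] = (18*y**4 + 9*y**2 + 8*y + 6)/(6*y**5 + 6*y**3 + 12*y**2 - 72*y + 48) = f(y).
F(3) = -41/180 + 73*atan(3/2)/600 + 1019*log(2)/1350 + 157*log(5)/216 + 911*log(13)/1200; F(3/2) = -41/45 - 1019*log(2)/1350 + 73*atan(3/4)/600 + 157*log(7/2)/216 + 911*log(25/4)/1200.
Integral = F(3) - F(3/2) = -911*log(25/4)/1200 - 157*log(7/2)/216 - 73*atan(3/4)/600 + 73*atan(3/2)/600 + 41/60 + 1019*log(2)/675 + 157*log(5)/216 + 911*log(13)/1200.

Antiderivative: F(y) = 1019*log(y - 1)/1350 + 157*log(y + 2)/216 + 911*log(y**2 + 4)/1200 + 73*atan(y/2)/600 - 41/(90*y - 90); value = -911*log(25/4)/1200 - 157*log(7/2)/216 - 73*atan(3/4)/600 + 73*atan(3/2)/600 + 41/60 + 1019*log(2)/675 + 157*log(5)/216 + 911*log(13)/1200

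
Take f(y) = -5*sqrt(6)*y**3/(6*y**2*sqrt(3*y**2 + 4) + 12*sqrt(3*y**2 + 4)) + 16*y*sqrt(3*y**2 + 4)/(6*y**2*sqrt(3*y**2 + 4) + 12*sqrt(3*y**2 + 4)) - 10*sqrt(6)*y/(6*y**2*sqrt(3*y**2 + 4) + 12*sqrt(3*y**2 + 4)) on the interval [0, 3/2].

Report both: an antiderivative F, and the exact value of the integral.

The integrand splits into summands that can be handled one at a time.
F(y) = (-5*sqrt(6)*sqrt(3*y**2 + 4) + 24*log(y**2/2 + 1))/18 is an antiderivative of f.
Check: d/dy[(-5*sqrt(6)*sqrt(3*y**2 + 4) + 24*log(y**2/2 + 1))/18] = (-5*sqrt(6)*y**3 + 16*y*sqrt(3*y**2 + 4) - 10*sqrt(6)*y)/(6*y**2*sqrt(3*y**2 + 4) + 12*sqrt(3*y**2 + 4)), which equals f(y).
F(3/2) = -5*sqrt(258)/36 + 4*log(17/8)/3; F(0) = -5*sqrt(6)/9.
Integral = F(3/2) - F(0) = -5*sqrt(258)/36 + 4*log(17/8)/3 + 5*sqrt(6)/9.

Antiderivative: F(y) = (-5*sqrt(6)*sqrt(3*y**2 + 4) + 24*log(y**2/2 + 1))/18; value = -5*sqrt(258)/36 + 4*log(17/8)/3 + 5*sqrt(6)/9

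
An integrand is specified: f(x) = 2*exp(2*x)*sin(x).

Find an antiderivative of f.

An antiderivative is F(x) = -2*(-2*sin(x) + cos(x))*exp(2*x)/5.

Whatever form F(x) takes, F'(x) = f(x) is non-negotiable.
Check: d/dx[-2*(-2*sin(x) + cos(x))*exp(2*x)/5] = 2*exp(2*x)*sin(x) = f(x).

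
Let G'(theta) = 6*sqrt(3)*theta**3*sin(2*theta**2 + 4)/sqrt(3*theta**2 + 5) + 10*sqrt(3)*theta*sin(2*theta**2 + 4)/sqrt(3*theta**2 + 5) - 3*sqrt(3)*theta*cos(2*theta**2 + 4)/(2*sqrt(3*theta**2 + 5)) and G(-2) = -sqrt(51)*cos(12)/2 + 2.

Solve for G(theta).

G(theta) = -3*sqrt(theta**2 + 5/3)*cos(2*theta**2 + 4)/2 + 2

G'(theta) has the shape u'v + uv' for u = -3*sqrt(theta**2 + 5/3)/2 and v = cos(2*theta**2 + 4) — it is the derivative of the product u*v.
A general antiderivative is -3*sqrt(theta**2 + 5/3)*cos(2*theta**2 + 4)/2 + C.
The condition gives C = -sqrt(51)*cos(12)/2 + 2 - (-sqrt(51)*cos(12)/2) = 2.
So G(theta) = -3*sqrt(theta**2 + 5/3)*cos(2*theta**2 + 4)/2 + 2.
Check: d/dtheta[-3*sqrt(theta**2 + 5/3)*cos(2*theta**2 + 4)/2 + 2] = sqrt(3)*(36*theta**3*sin(2*theta**2 + 4) + 60*theta*sin(2*theta**2 + 4) - 9*theta*cos(2*theta**2 + 4))/(6*sqrt(3*theta**2 + 5)), which equals G'(theta).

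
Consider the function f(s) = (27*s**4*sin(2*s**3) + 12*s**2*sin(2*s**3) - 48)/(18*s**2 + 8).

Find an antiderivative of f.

Differentiate the proposed F(s) back; it has to land on f(s) exactly.
Check: d/ds[-cos(2*s**3)/4 - 4*atan(3*s/2)] = (27*s**4*sin(2*s**3) + 12*s**2*sin(2*s**3) - 48)/(18*s**2 + 8) = f(s).

An antiderivative is F(s) = -cos(2*s**3)/4 - 4*atan(3*s/2).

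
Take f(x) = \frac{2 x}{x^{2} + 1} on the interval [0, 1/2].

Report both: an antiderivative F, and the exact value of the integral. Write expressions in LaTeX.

The substitution u = 2 x^{2} + 2 works: f is exactly (dF/du)*(du/dx) for that inner function.
F(x) = \log{\left(2 x^{2} + 2 \right)} is an antiderivative of f.
Check: d/dx[\log{\left(2 x^{2} + 2 \right)}] = \frac{2 x}{x^{2} + 1} = f(x).
F(1/2) = \log{\left(\frac{5}{2} \right)}; F(0) = \log{\left(2 \right)}.
Integral = F(1/2) - F(0) = - \log{\left(2 \right)} + \log{\left(\frac{5}{2} \right)}.

Antiderivative: F(x) = \log{\left(2 x^{2} + 2 \right)}; value = - \log{\left(2 \right)} + \log{\left(\frac{5}{2} \right)}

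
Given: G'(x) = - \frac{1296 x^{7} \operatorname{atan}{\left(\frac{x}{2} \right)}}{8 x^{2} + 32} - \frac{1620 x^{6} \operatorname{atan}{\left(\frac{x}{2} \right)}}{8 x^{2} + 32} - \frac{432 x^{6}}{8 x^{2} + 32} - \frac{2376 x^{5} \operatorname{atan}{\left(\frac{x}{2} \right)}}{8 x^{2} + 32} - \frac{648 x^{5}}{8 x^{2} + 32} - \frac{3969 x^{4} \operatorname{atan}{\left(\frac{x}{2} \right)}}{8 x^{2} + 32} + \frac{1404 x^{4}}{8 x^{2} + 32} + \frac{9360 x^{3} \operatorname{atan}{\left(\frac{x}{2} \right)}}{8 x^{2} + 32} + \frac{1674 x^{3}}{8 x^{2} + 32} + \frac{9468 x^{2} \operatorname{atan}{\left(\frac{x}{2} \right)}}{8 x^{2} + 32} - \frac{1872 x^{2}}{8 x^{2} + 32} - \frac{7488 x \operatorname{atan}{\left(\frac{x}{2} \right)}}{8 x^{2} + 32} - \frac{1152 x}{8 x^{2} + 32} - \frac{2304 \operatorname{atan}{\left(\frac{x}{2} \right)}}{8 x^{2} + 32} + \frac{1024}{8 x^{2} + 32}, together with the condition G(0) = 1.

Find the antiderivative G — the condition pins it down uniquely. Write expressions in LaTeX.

G'(x) has the shape u'v + uv' for u = - 8 \left(\frac{3 x^{2}}{2} + \frac{3 x}{4} - 2\right)^{3} and v = \operatorname{atan}{\left(\frac{x}{2} \right)} — it is the derivative of the product u*v.
A general antiderivative is - 8 \left(\frac{3 x^{2}}{2} + \frac{3 x}{4} - 2\right)^{3} \operatorname{atan}{\left(\frac{x}{2} \right)} + C.
The condition gives C = 1 - (0) = 1.
So G(x) = - 8 \left(\frac{3 x^{2}}{2} + \frac{3 x}{4} - 2\right)^{3} \operatorname{atan}{\left(\frac{x}{2} \right)} + 1.
Check: d/dx[- 8 \left(\frac{3 x^{2}}{2} + \frac{3 x}{4} - 2\right)^{3} \operatorname{atan}{\left(\frac{x}{2} \right)} + 1] = \frac{- 1296 x^{7} \operatorname{atan}{\left(\frac{x}{2} \right)} - 1620 x^{6} \operatorname{atan}{\left(\frac{x}{2} \right)} - 432 x^{6} - 2376 x^{5} \operatorname{atan}{\left(\frac{x}{2} \right)} - 648 x^{5} - 3969 x^{4} \operatorname{atan}{\left(\frac{x}{2} \right)} + 1404 x^{4} + 9360 x^{3} \operatorname{atan}{\left(\frac{x}{2} \right)} + 1674 x^{3} + 9468 x^{2} \operatorname{atan}{\left(\frac{x}{2} \right)} - 1872 x^{2} - 7488 x \operatorname{atan}{\left(\frac{x}{2} \right)} - 1152 x - 2304 \operatorname{atan}{\left(\frac{x}{2} \right)} + 1024}{8 x^{2} + 32}, which equals G'(x).

G(x) = - 8 \left(\frac{3 x^{2}}{2} + \frac{3 x}{4} - 2\right)^{3} \operatorname{atan}{\left(\frac{x}{2} \right)} + 1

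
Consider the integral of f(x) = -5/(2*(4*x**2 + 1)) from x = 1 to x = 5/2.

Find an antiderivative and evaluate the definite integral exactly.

Antiderivative: F(x) = -5*atan(2*x)/4; value = -5*atan(5)/4 + 5*atan(2)/4

For F(x) to be correct the identity F'(x) - f(x) = 0 must hold.
F(x) = -5*atan(2*x)/4 is an antiderivative of f.
Check: d/dx[-5*atan(2*x)/4] = -5/(8*x**2 + 2), which equals f(x).
F(5/2) = -5*atan(5)/4; F(1) = -5*atan(2)/4.
Integral = F(5/2) - F(1) = -5*atan(5)/4 + 5*atan(2)/4.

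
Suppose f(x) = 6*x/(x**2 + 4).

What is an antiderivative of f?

An antiderivative is F(x) = 3*log(x**2/2 + 2).

The substitution u = x**2/2 + 2 works: f is exactly (dF/du)*(du/dx) for that inner function.
Check: d/dx[3*log(x**2/2 + 2)] = 6*x/(x**2 + 4) = f(x).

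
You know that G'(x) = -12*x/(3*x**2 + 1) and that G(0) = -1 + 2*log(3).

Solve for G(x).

G'(x) matches the chain-rule pattern g'(h)*h' with inner function h(x) = x**2 + 1/3; substituting u = h(x) collapses the integral.
A general antiderivative is -2*log(x**2 + 1/3) + C.
The condition gives C = -1 + 2*log(3) - (2*log(3)) = -1.
So G(x) = -2*log(x**2 + 1/3) - 1.
Check: d/dx[-2*log(x**2 + 1/3) - 1] = -12*x/(3*x**2 + 1) = G'(x).

G(x) = -2*log(x**2 + 1/3) - 1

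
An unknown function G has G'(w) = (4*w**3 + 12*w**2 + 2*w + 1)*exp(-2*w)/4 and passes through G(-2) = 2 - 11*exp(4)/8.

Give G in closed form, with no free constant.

Recognize the product-rule pattern: G'(w) = u'v + uv' with u = -w**3/2 - 9*w**2/4 - 5*w/2 - 11/8, v = exp(-2*w), so integration by parts undoes it.
A general antiderivative is (-4*w**3 - 18*w**2 - 20*w - 11)*exp(-2*w)/8 + C.
The condition gives C = 2 - 11*exp(4)/8 - (-11*exp(4)/8) = 2.
So G(w) = -(4*w**3 + 18*w**2 + 20*w - 16*exp(2*w) + 11)*exp(-2*w)/8.
Check: d/dw[-(4*w**3 + 18*w**2 + 20*w - 16*exp(2*w) + 11)*exp(-2*w)/8] = (4*w**3 + 12*w**2 + 2*w + 1)*exp(-2*w)/4 = G'(w).

G(w) = -(4*w**3 + 18*w**2 + 20*w - 16*exp(2*w) + 11)*exp(-2*w)/8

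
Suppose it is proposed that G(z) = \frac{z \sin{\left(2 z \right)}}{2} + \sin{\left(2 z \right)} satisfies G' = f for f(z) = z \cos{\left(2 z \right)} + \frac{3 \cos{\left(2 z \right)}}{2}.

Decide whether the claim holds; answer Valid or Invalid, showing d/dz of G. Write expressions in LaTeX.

d/dz[G] = z \cos{\left(2 z \right)} + \frac{\sin{\left(2 z \right)}}{2} + 2 \cos{\left(2 z \right)}
d/dz[G] - f(z) = \frac{\sin{\left(2 z \right)}}{2} + \frac{\cos{\left(2 z \right)}}{2} != 0.

Invalid: d/dz[G] - f = \frac{\sin{\left(2 z \right)}}{2} + \frac{\cos{\left(2 z \right)}}{2}, which is not 0.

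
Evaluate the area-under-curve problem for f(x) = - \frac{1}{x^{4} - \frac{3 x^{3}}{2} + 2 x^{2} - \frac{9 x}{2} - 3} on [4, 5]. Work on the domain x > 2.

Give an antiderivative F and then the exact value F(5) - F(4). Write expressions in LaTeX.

Factor the denominator (\left(x - 2\right) \left(2 x + 1\right) \left(x^{2} + 3\right)) and decompose: f = - \frac{2 \left(3 x - 8\right)}{91 \left(x^{2} + 3\right)} + \frac{16}{65 \left(2 x + 1\right)} - \frac{2}{35 \left(x - 2\right)}; each piece integrates to a log, atan, or power term.
F(x) = \frac{- 78 \log{\left(x - 2 \right)} + 168 \log{\left(x + \frac{1}{2} \right)} - 45 \log{\left(x^{2} + 3 \right)} + 80 \sqrt{3} \operatorname{atan}{\left(\frac{\sqrt{3} x}{3} \right)}}{1365} is an antiderivative of f.
Check: d/dx[\frac{- 78 \log{\left(x - 2 \right)} + 168 \log{\left(x + \frac{1}{2} \right)} - 45 \log{\left(x^{2} + 3 \right)} + 80 \sqrt{3} \operatorname{atan}{\left(\frac{\sqrt{3} x}{3} \right)}}{1365}] = - \frac{2}{2 x^{4} - 3 x^{3} + 4 x^{2} - 9 x - 6}, which equals f(x).
F(5) = - \frac{3 \log{\left(28 \right)}}{91} - \frac{2 \log{\left(3 \right)}}{35} + \frac{16 \sqrt{3} \operatorname{atan}{\left(\frac{5 \sqrt{3}}{3} \right)}}{273} + \frac{8 \log{\left(\frac{11}{2} \right)}}{65}; F(4) = - \frac{3 \log{\left(19 \right)}}{91} - \frac{2 \log{\left(2 \right)}}{35} + \frac{16 \sqrt{3} \operatorname{atan}{\left(\frac{4 \sqrt{3}}{3} \right)}}{273} + \frac{8 \log{\left(\frac{9}{2} \right)}}{65}.
Integral = F(5) - F(4) = - \frac{8 \log{\left(\frac{9}{2} \right)}}{65} - \frac{16 \sqrt{3} \operatorname{atan}{\left(\frac{4 \sqrt{3}}{3} \right)}}{273} - \frac{3 \log{\left(28 \right)}}{91} - \frac{2 \log{\left(3 \right)}}{35} + \frac{2 \log{\left(2 \right)}}{35} + \frac{3 \log{\left(19 \right)}}{91} + \frac{16 \sqrt{3} \operatorname{atan}{\left(\frac{5 \sqrt{3}}{3} \right)}}{273} + \frac{8 \log{\left(\frac{11}{2} \right)}}{65}.

Antiderivative: F(x) = \frac{- 78 \log{\left(x - 2 \right)} + 168 \log{\left(x + \frac{1}{2} \right)} - 45 \log{\left(x^{2} + 3 \right)} + 80 \sqrt{3} \operatorname{atan}{\left(\frac{\sqrt{3} x}{3} \right)}}{1365}; value = - \frac{8 \log{\left(\frac{9}{2} \right)}}{65} - \frac{16 \sqrt{3} \operatorname{atan}{\left(\frac{4 \sqrt{3}}{3} \right)}}{273} - \frac{3 \log{\left(28 \right)}}{91} - \frac{2 \log{\left(3 \right)}}{35} + \frac{2 \log{\left(2 \right)}}{35} + \frac{3 \log{\left(19 \right)}}{91} + \frac{16 \sqrt{3} \operatorname{atan}{\left(\frac{5 \sqrt{3}}{3} \right)}}{273} + \frac{8 \log{\left(\frac{11}{2} \right)}}{65}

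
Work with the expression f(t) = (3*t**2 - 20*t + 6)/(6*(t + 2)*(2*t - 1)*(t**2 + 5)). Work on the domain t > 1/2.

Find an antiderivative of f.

An antiderivative is F(t) = -13*log(t - 1/2)/630 - 29*log(t + 2)/135 + 89*log(t**2 + 5)/756 - 32*sqrt(5)*atan(sqrt(5)*t/5)/945.

The denominator factors as 6*(t + 2)*(2*t - 1)*(t**2 + 5); partial fractions split f into directly integrable pieces: (89*t - 64)/(378*(t**2 + 5)) - 13/(315*(2*t - 1)) - 29/(135*(t + 2)).
Check: d/dt[-13*log(t - 1/2)/630 - 29*log(t + 2)/135 + 89*log(t**2 + 5)/756 - 32*sqrt(5)*atan(sqrt(5)*t/5)/945] = (3*t**2 - 20*t + 6)/(12*t**4 + 18*t**3 + 48*t**2 + 90*t - 60), which equals f(t).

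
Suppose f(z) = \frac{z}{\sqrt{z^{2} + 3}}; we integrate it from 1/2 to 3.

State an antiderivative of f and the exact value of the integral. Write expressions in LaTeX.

Antiderivative: F(z) = \sqrt{z^{2} + 3}; value = - \frac{\sqrt{13}}{2} + 2 \sqrt{3}

The substitution u = z^{2} + 3 works: f is exactly (dF/du)*(du/dz) for that inner function.
F(z) = \sqrt{z^{2} + 3} is an antiderivative of f.
Check: d/dz[\sqrt{z^{2} + 3}] = \frac{z}{\sqrt{z^{2} + 3}} = f(z).
F(3) = 2 \sqrt{3}; F(1/2) = \frac{\sqrt{13}}{2}.
Integral = F(3) - F(1/2) = - \frac{\sqrt{13}}{2} + 2 \sqrt{3}.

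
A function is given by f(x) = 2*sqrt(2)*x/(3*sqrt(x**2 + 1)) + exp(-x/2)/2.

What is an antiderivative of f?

An antiderivative is F(x) = 2*sqrt(2*x**2 + 2)/3 - exp(-x/2).

Integrate term by term and add the pieces.
Check: d/dx[2*sqrt(2*x**2 + 2)/3 - exp(-x/2)] = (4*sqrt(2)*x*exp(x/2) + 3*sqrt(x**2 + 1))*exp(-x/2)/(6*sqrt(x**2 + 1)), which equals f(x).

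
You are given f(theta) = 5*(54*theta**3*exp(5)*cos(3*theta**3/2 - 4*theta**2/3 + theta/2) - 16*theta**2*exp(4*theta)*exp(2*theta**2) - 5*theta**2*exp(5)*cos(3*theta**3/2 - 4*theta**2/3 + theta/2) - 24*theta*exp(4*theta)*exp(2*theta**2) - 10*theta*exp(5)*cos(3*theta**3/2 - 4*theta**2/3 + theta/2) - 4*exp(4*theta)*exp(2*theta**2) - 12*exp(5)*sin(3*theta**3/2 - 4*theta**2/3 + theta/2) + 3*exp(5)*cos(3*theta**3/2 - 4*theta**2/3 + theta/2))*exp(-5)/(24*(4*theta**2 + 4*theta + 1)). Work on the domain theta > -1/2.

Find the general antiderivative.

F(theta) = -5*exp(4*theta)*exp(2*theta**2)/(24*theta*exp(5) + 12*exp(5)) + 5*sin(3*theta**3/2 - 4*theta**2/3 + theta/2)/(8*theta + 4) + C

Recognize the product-rule pattern: f = u'v + uv' with u = 5/(4*(2*theta + 1)), v = -exp(2*theta**2 + 4*theta - 5)/3 + sin(3*theta**3/2 - 4*theta**2/3 + theta/2), so integration by parts undoes it.
Check: d/dtheta[-5*exp(4*theta)*exp(2*theta**2)/(24*theta*exp(5) + 12*exp(5)) + 5*sin(3*theta**3/2 - 4*theta**2/3 + theta/2)/(8*theta + 4)] = (270*theta**3*exp(5)*cos(3*theta**3/2 - 4*theta**2/3 + theta/2) - 80*theta**2*exp(4*theta)*exp(2*theta**2) - 25*theta**2*exp(5)*cos(3*theta**3/2 - 4*theta**2/3 + theta/2) - 120*theta*exp(4*theta)*exp(2*theta**2) - 50*theta*exp(5)*cos(3*theta**3/2 - 4*theta**2/3 + theta/2) - 20*exp(4*theta)*exp(2*theta**2) - 60*exp(5)*sin(3*theta**3/2 - 4*theta**2/3 + theta/2) + 15*exp(5)*cos(3*theta**3/2 - 4*theta**2/3 + theta/2))/(96*theta**2*exp(5) + 96*theta*exp(5) + 24*exp(5)), which equals f(theta).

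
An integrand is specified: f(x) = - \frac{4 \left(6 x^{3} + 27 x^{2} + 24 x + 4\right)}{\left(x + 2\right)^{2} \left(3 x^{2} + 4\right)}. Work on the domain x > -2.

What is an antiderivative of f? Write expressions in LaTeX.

An antiderivative is F(x) = - 4 \log{\left(\frac{3 x^{2}}{2} + 2 \right)} + \frac{4}{x + 2}.

For F(x) to be correct the identity F'(x) - f(x) = 0 must hold.
Check: d/dx[- 4 \log{\left(\frac{3 x^{2}}{2} + 2 \right)} + \frac{4}{x + 2}] = \frac{- 24 x^{3} - 108 x^{2} - 96 x - 16}{3 x^{4} + 12 x^{3} + 16 x^{2} + 16 x + 16}, which equals f(x).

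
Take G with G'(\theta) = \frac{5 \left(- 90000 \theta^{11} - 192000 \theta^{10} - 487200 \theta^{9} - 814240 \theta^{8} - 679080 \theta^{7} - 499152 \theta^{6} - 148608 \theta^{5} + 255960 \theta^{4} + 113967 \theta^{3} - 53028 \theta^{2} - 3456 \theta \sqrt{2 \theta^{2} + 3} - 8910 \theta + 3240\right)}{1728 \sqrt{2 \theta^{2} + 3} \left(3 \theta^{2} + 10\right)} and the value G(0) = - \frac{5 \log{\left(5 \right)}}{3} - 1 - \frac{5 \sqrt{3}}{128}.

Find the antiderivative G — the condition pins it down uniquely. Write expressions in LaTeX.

Since d/d\theta undoes antidifferentiation here, G(\theta) must give back the stated G'(\theta).
A general antiderivative is - \frac{5 \sqrt{2 \theta^{2} + 3} \left(- \frac{5 \theta^{2}}{3} - \theta + \frac{1}{2}\right)^{4}}{8} - \frac{5 \log{\left(\frac{3 \theta^{2}}{2} + 5 \right)}}{3} + C.
The condition gives C = - \frac{5 \log{\left(5 \right)}}{3} - 1 - \frac{5 \sqrt{3}}{128} - (- \frac{5 \log{\left(5 \right)}}{3} - \frac{5 \sqrt{3}}{128}) = -1.
So G(\theta) = - \frac{3125 \theta^{8} \sqrt{2 \theta^{2} + 3}}{648} - \frac{625 \theta^{7} \sqrt{2 \theta^{2} + 3}}{54} - \frac{125 \theta^{6} \sqrt{2 \theta^{2} + 3}}{27} + \frac{25 \theta^{5} \sqrt{2 \theta^{2} + 3}}{4} + \frac{145 \theta^{4} \sqrt{2 \theta^{2} + 3}}{48} - \frac{15 \theta^{3} \sqrt{2 \theta^{2} + 3}}{8} - \frac{5 \theta^{2} \sqrt{2 \theta^{2} + 3}}{12} + \frac{5 \theta \sqrt{2 \theta^{2} + 3}}{16} - \frac{5 \sqrt{2 \theta^{2} + 3}}{128} - \frac{5 \log{\left(\frac{3 \theta^{2}}{2} + 5 \right)}}{3} - 1.
Check: d/d\theta[- \frac{3125 \theta^{8} \sqrt{2 \theta^{2} + 3}}{648} - \frac{625 \theta^{7} \sqrt{2 \theta^{2} + 3}}{54} - \frac{125 \theta^{6} \sqrt{2 \theta^{2} + 3}}{27} + \frac{25 \theta^{5} \sqrt{2 \theta^{2} + 3}}{4} + \frac{145 \theta^{4} \sqrt{2 \theta^{2} + 3}}{48} - \frac{15 \theta^{3} \sqrt{2 \theta^{2} + 3}}{8} - \frac{5 \theta^{2} \sqrt{2 \theta^{2} + 3}}{12} + \frac{5 \theta \sqrt{2 \theta^{2} + 3}}{16} - \frac{5 \sqrt{2 \theta^{2} + 3}}{128} - \frac{5 \log{\left(\frac{3 \theta^{2}}{2} + 5 \right)}}{3} - 1] = \frac{- 450000 \theta^{11} - 960000 \theta^{10} - 2436000 \theta^{9} - 4071200 \theta^{8} - 3395400 \theta^{7} - 2495760 \theta^{6} - 743040 \theta^{5} + 1279800 \theta^{4} + 569835 \theta^{3} - 265140 \theta^{2} - 17280 \theta \sqrt{2 \theta^{2} + 3} - 44550 \theta + 16200}{5184 \theta^{2} \sqrt{2 \theta^{2} + 3} + 17280 \sqrt{2 \theta^{2} + 3}}, which equals G'(\theta).

G(\theta) = - \frac{3125 \theta^{8} \sqrt{2 \theta^{2} + 3}}{648} - \frac{625 \theta^{7} \sqrt{2 \theta^{2} + 3}}{54} - \frac{125 \theta^{6} \sqrt{2 \theta^{2} + 3}}{27} + \frac{25 \theta^{5} \sqrt{2 \theta^{2} + 3}}{4} + \frac{145 \theta^{4} \sqrt{2 \theta^{2} + 3}}{48} - \frac{15 \theta^{3} \sqrt{2 \theta^{2} + 3}}{8} - \frac{5 \theta^{2} \sqrt{2 \theta^{2} + 3}}{12} + \frac{5 \theta \sqrt{2 \theta^{2} + 3}}{16} - \frac{5 \sqrt{2 \theta^{2} + 3}}{128} - \frac{5 \log{\left(\frac{3 \theta^{2}}{2} + 5 \right)}}{3} - 1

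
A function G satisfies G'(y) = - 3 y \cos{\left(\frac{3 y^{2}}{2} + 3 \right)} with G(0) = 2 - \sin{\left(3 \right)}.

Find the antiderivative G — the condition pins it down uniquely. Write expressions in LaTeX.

G(y) = 2 - \sin{\left(\frac{3 y^{2}}{2} + 3 \right)}

G'(y) matches the chain-rule pattern g'(h)*h' with inner function h(y) = \frac{3 y^{2}}{2} + 3; substituting u = h(y) collapses the integral.
A general antiderivative is - \sin{\left(\frac{3 y^{2}}{2} + 3 \right)} + C.
The condition gives C = 2 - \sin{\left(3 \right)} - (- \sin{\left(3 \right)}) = 2.
So G(y) = 2 - \sin{\left(\frac{3 y^{2}}{2} + 3 \right)}.
Check: d/dy[2 - \sin{\left(\frac{3 y^{2}}{2} + 3 \right)}] = - 3 y \cos{\left(\frac{3 y^{2}}{2} + 3 \right)} = G'(y).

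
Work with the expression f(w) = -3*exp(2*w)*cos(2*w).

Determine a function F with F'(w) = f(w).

Recover f(w) by differentiating a candidate F(w); any mismatch rules it out.
Check: d/dw[-3*exp(2*w)*sin(2*w)/4 - 3*exp(2*w)*cos(2*w)/4] = -3*exp(2*w)*cos(2*w) = f(w).

An antiderivative is F(w) = -3*exp(2*w)*sin(2*w)/4 - 3*exp(2*w)*cos(2*w)/4.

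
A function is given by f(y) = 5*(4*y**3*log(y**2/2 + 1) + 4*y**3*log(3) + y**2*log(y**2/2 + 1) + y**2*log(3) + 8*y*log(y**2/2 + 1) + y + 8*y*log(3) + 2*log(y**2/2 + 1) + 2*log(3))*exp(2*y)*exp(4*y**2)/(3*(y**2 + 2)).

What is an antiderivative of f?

f has the shape u'v + uv' for u = 5*exp(4*y**2 + 2*y)/6 and v = log(3*y**2/2 + 3) — it is the derivative of the product u*v.
Check: d/dy[5*exp(4*y**2 + 2*y)*log(3*y**2/2 + 3)/6] = (20*y**3*exp(2*y)*exp(4*y**2)*log(y**2/2 + 1) + 20*y**3*exp(2*y)*exp(4*y**2)*log(3) + 5*y**2*exp(2*y)*exp(4*y**2)*log(y**2/2 + 1) + 5*y**2*exp(2*y)*exp(4*y**2)*log(3) + 40*y*exp(2*y)*exp(4*y**2)*log(y**2/2 + 1) + 5*y*exp(2*y)*exp(4*y**2) + 40*y*exp(2*y)*exp(4*y**2)*log(3) + 10*exp(2*y)*exp(4*y**2)*log(y**2/2 + 1) + 10*exp(2*y)*exp(4*y**2)*log(3))/(3*y**2 + 6), which equals f(y).

An antiderivative is F(y) = 5*exp(4*y**2 + 2*y)*log(3*y**2/2 + 3)/6.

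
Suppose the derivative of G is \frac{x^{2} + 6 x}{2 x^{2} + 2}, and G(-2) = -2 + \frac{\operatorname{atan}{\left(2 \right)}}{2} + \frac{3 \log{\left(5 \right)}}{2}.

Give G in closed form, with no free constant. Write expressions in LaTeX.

G(x) = \frac{x}{2} + \frac{3 \log{\left(x^{2} + 1 \right)}}{2} - \frac{\operatorname{atan}{\left(x \right)}}{2} - 1

Differentiate the proposed G(x) back; it has to land on the given G'(x).
A general antiderivative is \frac{x}{2} + \frac{3 \log{\left(x^{2} + 1 \right)}}{2} - \frac{\operatorname{atan}{\left(x \right)}}{2} + C.
The condition gives C = -2 + \frac{\operatorname{atan}{\left(2 \right)}}{2} + \frac{3 \log{\left(5 \right)}}{2} - (-1 + \frac{\operatorname{atan}{\left(2 \right)}}{2} + \frac{3 \log{\left(5 \right)}}{2}) = -1.
So G(x) = \frac{x}{2} + \frac{3 \log{\left(x^{2} + 1 \right)}}{2} - \frac{\operatorname{atan}{\left(x \right)}}{2} - 1.
Check: d/dx[\frac{x}{2} + \frac{3 \log{\left(x^{2} + 1 \right)}}{2} - \frac{\operatorname{atan}{\left(x \right)}}{2} - 1] = \frac{x^{2} + 6 x}{2 x^{2} + 2} = G'(x).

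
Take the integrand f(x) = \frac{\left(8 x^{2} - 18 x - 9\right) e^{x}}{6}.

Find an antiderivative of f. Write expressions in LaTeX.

Recognize the product-rule pattern: f = u'v + uv' with u = \frac{4 x^{2}}{3} - \frac{17 x}{3} + \frac{25}{6}, v = e^{x}, so integration by parts undoes it.
Check: d/dx[\frac{\left(8 x^{2} - 34 x + 25\right) e^{x}}{6}] = \frac{4 x^{2} e^{x}}{3} - 3 x e^{x} - \frac{3 e^{x}}{2}, which equals f(x).

An antiderivative is F(x) = \frac{\left(8 x^{2} - 34 x + 25\right) e^{x}}{6}.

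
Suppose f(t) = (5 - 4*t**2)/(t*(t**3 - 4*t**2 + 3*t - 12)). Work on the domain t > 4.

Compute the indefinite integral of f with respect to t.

F(t) = -(95*log(t) + 177*log(t - 4) - 136*log(t**2 + 3) + 68*sqrt(3)*atan(sqrt(3)*t/3))/228 + C

The denominator factors as t*(t - 4)*(t**2 + 3); partial fractions split f into directly integrable pieces: 17*(4*t - 3)/(57*(t**2 + 3)) - 59/(76*(t - 4)) - 5/(12*t).
Check: d/dt[-(95*log(t) + 177*log(t - 4) - 136*log(t**2 + 3) + 68*sqrt(3)*atan(sqrt(3)*t/3))/228] = (5 - 4*t**2)/(t**4 - 4*t**3 + 3*t**2 - 12*t), which equals f(t).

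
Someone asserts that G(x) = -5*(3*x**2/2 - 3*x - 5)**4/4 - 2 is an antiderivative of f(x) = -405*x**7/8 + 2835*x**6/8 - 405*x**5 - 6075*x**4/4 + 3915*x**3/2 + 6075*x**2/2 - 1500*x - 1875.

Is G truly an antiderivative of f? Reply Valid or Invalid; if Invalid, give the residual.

d/dx[G] = -405*x**7/8 + 2835*x**6/8 - 405*x**5 - 6075*x**4/4 + 3915*x**3/2 + 6075*x**2/2 - 1500*x - 1875
This equals f(x) exactly, so the claim holds.

Valid - the claim checks out under differentiation.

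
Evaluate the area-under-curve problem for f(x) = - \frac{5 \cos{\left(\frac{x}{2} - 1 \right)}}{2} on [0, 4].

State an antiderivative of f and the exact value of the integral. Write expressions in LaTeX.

For F(x) to be correct the identity F'(x) - f(x) = 0 must hold.
F(x) = - 5 \sin{\left(\frac{x}{2} - 1 \right)} is an antiderivative of f.
Check: d/dx[- 5 \sin{\left(\frac{x}{2} - 1 \right)}] = - \frac{5 \cos{\left(\frac{x}{2} - 1 \right)}}{2} = f(x).
F(4) = - 5 \sin{\left(1 \right)}; F(0) = 5 \sin{\left(1 \right)}.
Integral = F(4) - F(0) = - 10 \sin{\left(1 \right)}.

Antiderivative: F(x) = - 5 \sin{\left(\frac{x}{2} - 1 \right)}; value = - 10 \sin{\left(1 \right)}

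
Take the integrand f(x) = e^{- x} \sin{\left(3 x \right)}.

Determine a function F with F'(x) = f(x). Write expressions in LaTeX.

An antiderivative is F(x) = - \frac{e^{- x} \sin{\left(3 x \right)}}{10} - \frac{3 e^{- x} \cos{\left(3 x \right)}}{10}.

Differentiate the proposed F(x) back; it has to land on f(x) exactly.
Check: d/dx[- \frac{e^{- x} \sin{\left(3 x \right)}}{10} - \frac{3 e^{- x} \cos{\left(3 x \right)}}{10}] = e^{- x} \sin{\left(3 x \right)} = f(x).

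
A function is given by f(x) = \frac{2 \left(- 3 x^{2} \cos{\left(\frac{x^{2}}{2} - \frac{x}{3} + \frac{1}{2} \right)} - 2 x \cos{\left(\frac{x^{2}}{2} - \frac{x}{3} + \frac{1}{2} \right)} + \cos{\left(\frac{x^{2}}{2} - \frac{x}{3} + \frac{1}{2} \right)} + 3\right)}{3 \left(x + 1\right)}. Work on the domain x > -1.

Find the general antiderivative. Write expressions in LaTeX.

F(x) = 2 \log{\left(2 x + 2 \right)} - 2 \sin{\left(\frac{x^{2}}{2} - \frac{x}{3} + \frac{1}{2} \right)} + C

Differentiate the proposed F(x) back; it has to land on f(x) exactly.
Check: d/dx[2 \log{\left(2 x + 2 \right)} - 2 \sin{\left(\frac{x^{2}}{2} - \frac{x}{3} + \frac{1}{2} \right)}] = \frac{- 6 x^{2} \cos{\left(\frac{x^{2}}{2} - \frac{x}{3} + \frac{1}{2} \right)} - 4 x \cos{\left(\frac{x^{2}}{2} - \frac{x}{3} + \frac{1}{2} \right)} + 2 \cos{\left(\frac{x^{2}}{2} - \frac{x}{3} + \frac{1}{2} \right)} + 6}{3 x + 3}, which equals f(x).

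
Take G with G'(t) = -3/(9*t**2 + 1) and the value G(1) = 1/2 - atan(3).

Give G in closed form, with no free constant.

G(t) = -(2*atan(3*t) - 1)/2

A first test for any G(t): its t-derivative must equal the given G'(t).
A general antiderivative is -atan(3*t) + C.
The condition gives C = 1/2 - atan(3) - (-atan(3)) = 1/2.
So G(t) = -(2*atan(3*t) - 1)/2.
Check: d/dt[-(2*atan(3*t) - 1)/2] = -3/(9*t**2 + 1) = G'(t).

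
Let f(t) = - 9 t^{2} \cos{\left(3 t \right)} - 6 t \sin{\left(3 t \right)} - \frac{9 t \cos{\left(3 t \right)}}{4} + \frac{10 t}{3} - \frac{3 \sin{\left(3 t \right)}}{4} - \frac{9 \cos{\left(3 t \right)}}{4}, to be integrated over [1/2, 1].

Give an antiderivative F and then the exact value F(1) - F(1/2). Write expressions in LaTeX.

The integrand splits into summands that can be handled one at a time.
F(t) = - \frac{36 t^{2} \sin{\left(3 t \right)} - 20 t^{2} + 9 t \sin{\left(3 t \right)} + 9 \sin{\left(3 t \right)} + 24}{12} is an antiderivative of f.
Check: d/dt[- \frac{36 t^{2} \sin{\left(3 t \right)} - 20 t^{2} + 9 t \sin{\left(3 t \right)} + 9 \sin{\left(3 t \right)} + 24}{12}] = - 9 t^{2} \cos{\left(3 t \right)} - 6 t \sin{\left(3 t \right)} - \frac{9 t \cos{\left(3 t \right)}}{4} + \frac{10 t}{3} - \frac{3 \sin{\left(3 t \right)}}{4} - \frac{9 \cos{\left(3 t \right)}}{4} = f(t).
F(1) = - \frac{9 \sin{\left(3 \right)}}{2} - \frac{1}{3}; F(1/2) = - \frac{15 \sin{\left(\frac{3}{2} \right)}}{8} - \frac{19}{12}.
Integral = F(1) - F(1/2) = - \frac{9 \sin{\left(3 \right)}}{2} + \frac{5}{4} + \frac{15 \sin{\left(\frac{3}{2} \right)}}{8}.

Antiderivative: F(t) = - \frac{36 t^{2} \sin{\left(3 t \right)} - 20 t^{2} + 9 t \sin{\left(3 t \right)} + 9 \sin{\left(3 t \right)} + 24}{12}; value = - \frac{9 \sin{\left(3 \right)}}{2} + \frac{5}{4} + \frac{15 \sin{\left(\frac{3}{2} \right)}}{8}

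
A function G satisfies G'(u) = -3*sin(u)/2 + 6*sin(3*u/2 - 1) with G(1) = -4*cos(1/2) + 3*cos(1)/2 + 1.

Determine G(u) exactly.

G(u) = (3*cos(u) - 8*cos(3*u/2 - 1) + 2)/2

Integrate term by term and add the pieces.
A general antiderivative is 3*cos(u)/2 - 4*cos(3*u/2 - 1) + C.
The condition gives C = -4*cos(1/2) + 3*cos(1)/2 + 1 - (-4*cos(1/2) + 3*cos(1)/2) = 1.
So G(u) = (3*cos(u) - 8*cos(3*u/2 - 1) + 2)/2.
Check: d/du[(3*cos(u) - 8*cos(3*u/2 - 1) + 2)/2] = -3*sin(u)/2 + 6*sin(3*u/2 - 1) = G'(u).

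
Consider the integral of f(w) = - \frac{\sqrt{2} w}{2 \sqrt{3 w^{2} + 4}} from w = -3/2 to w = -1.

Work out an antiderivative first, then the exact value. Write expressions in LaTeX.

The substitution u = \frac{3 w^{2}}{2} + 2 works: f is exactly (dF/du)*(du/dw) for that inner function.
F(w) = - \frac{\sqrt{\frac{3 w^{2}}{2} + 2}}{3} is an antiderivative of f.
Check: d/dw[- \frac{\sqrt{\frac{3 w^{2}}{2} + 2}}{3}] = - \frac{\sqrt{2} w}{2 \sqrt{3 w^{2} + 4}} = f(w).
F(-1) = - \frac{\sqrt{14}}{6}; F(-3/2) = - \frac{\sqrt{86}}{12}.
Integral = F(-1) - F(-3/2) = - \frac{\sqrt{14}}{6} + \frac{\sqrt{86}}{12}.

Antiderivative: F(w) = - \frac{\sqrt{\frac{3 w^{2}}{2} + 2}}{3}; value = - \frac{\sqrt{14}}{6} + \frac{\sqrt{86}}{12}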